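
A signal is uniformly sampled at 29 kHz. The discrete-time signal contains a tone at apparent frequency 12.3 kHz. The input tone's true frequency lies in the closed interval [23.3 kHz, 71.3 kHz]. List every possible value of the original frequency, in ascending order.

Frequencies that alias to 12.3 kHz are k·fs ± 12.3 kHz for integer k ≥ 0.
k=0: 12.3 kHz.
k=1: 16.7 kHz, 41.3 kHz.
k=2: 45.7 kHz, 70.3 kHz.
k=3: 74.7 kHz, 99.3 kHz.
Within [23.3 kHz, 71.3 kHz]: 41.3 kHz, 45.7 kHz, 70.3 kHz.

41.3 kHz, 45.7 kHz, 70.3 kHz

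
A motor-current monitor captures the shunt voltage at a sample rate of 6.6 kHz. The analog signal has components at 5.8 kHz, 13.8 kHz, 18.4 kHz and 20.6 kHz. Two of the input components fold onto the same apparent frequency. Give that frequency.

fs/2 = 3.3 kHz.
5.8 kHz > fs/2 = 3.3 kHz, folds to fs − 5.8 kHz = 0.8 kHz.
13.8 kHz mod fs = 0.6 kHz.
0.6 kHz ≤ fs/2 = 3.3 kHz, appears at 0.6 kHz.
18.4 kHz mod fs = 5.2 kHz.
5.2 kHz > fs/2 = 3.3 kHz, folds to fs − 5.2 kHz = 1.4 kHz.
20.6 kHz mod fs = 0.8 kHz.
0.8 kHz ≤ fs/2 = 3.3 kHz, appears at 0.8 kHz.
5.8 kHz and 20.6 kHz both map to 0.8 kHz.

0.8 kHz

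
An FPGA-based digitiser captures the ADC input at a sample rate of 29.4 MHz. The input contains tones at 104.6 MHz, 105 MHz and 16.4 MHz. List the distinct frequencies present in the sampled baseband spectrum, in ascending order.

12.6 MHz, 13 MHz

fs/2 = 14.7 MHz.
104.6 MHz mod fs = 16.4 MHz.
16.4 MHz > fs/2 = 14.7 MHz, folds to fs − 16.4 MHz = 13 MHz.
105 MHz mod fs = 16.8 MHz.
16.8 MHz > fs/2 = 14.7 MHz, folds to fs − 16.8 MHz = 12.6 MHz.
16.4 MHz > fs/2 = 14.7 MHz, folds to fs − 16.4 MHz = 13 MHz.
Distinct values: {12.6 MHz, 13 MHz}.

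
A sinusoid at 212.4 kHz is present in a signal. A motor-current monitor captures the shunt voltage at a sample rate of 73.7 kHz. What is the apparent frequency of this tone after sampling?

212.4 kHz mod fs = 65 kHz.
65 kHz > fs/2 = 36.85 kHz, folds to fs − 65 kHz = 8.7 kHz.

8.7 kHz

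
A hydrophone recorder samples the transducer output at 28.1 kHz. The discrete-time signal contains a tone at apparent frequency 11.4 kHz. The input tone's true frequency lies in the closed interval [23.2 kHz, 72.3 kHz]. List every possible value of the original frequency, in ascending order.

Frequencies that alias to 11.4 kHz are k·fs ± 11.4 kHz for integer k ≥ 0.
k=0: 11.4 kHz.
k=1: 16.7 kHz, 39.5 kHz.
k=2: 44.8 kHz, 67.6 kHz.
k=3: 72.9 kHz, 95.7 kHz.
Within [23.2 kHz, 72.3 kHz]: 39.5 kHz, 44.8 kHz, 67.6 kHz.

39.5 kHz, 44.8 kHz, 67.6 kHz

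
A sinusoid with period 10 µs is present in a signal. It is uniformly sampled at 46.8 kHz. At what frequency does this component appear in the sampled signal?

T = 10 µs → f = 1/T = 100 kHz.
100 kHz mod fs = 6.4 kHz.
6.4 kHz ≤ fs/2 = 23.4 kHz, appears at 6.4 kHz.

6.4 kHz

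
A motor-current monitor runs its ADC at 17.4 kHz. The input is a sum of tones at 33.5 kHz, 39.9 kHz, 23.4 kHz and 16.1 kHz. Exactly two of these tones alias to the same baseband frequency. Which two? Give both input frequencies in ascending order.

fs/2 = 8.7 kHz.
33.5 kHz mod fs = 16.1 kHz.
16.1 kHz > fs/2 = 8.7 kHz, folds to fs − 16.1 kHz = 1.3 kHz.
39.9 kHz mod fs = 5.1 kHz.
5.1 kHz ≤ fs/2 = 8.7 kHz, appears at 5.1 kHz.
23.4 kHz mod fs = 6 kHz.
6 kHz ≤ fs/2 = 8.7 kHz, appears at 6 kHz.
16.1 kHz > fs/2 = 8.7 kHz, folds to fs − 16.1 kHz = 1.3 kHz.
16.1 kHz and 33.5 kHz both map to 1.3 kHz.

16.1 kHz, 33.5 kHz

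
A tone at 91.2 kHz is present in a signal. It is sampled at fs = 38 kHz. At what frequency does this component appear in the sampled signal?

15.2 kHz

91.2 kHz mod fs = 15.2 kHz.
15.2 kHz ≤ fs/2 = 19 kHz, appears at 15.2 kHz.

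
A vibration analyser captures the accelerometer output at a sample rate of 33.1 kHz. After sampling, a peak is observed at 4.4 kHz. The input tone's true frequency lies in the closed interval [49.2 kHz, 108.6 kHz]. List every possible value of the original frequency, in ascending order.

61.8 kHz, 70.6 kHz, 94.9 kHz, 103.7 kHz

Frequencies that alias to 4.4 kHz are k·fs ± 4.4 kHz for integer k ≥ 0.
k=0: 4.4 kHz.
k=1: 28.7 kHz, 37.5 kHz.
k=2: 61.8 kHz, 70.6 kHz.
k=3: 94.9 kHz, 103.7 kHz.
k=4: 128 kHz, 136.8 kHz.
Within [49.2 kHz, 108.6 kHz]: 61.8 kHz, 70.6 kHz, 94.9 kHz, 103.7 kHz.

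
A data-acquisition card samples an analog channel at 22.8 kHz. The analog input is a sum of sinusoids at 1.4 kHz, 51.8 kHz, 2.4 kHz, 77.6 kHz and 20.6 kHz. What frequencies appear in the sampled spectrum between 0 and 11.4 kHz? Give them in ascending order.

fs/2 = 11.4 kHz.
1.4 kHz ≤ fs/2 = 11.4 kHz, passes unchanged.
51.8 kHz mod fs = 6.2 kHz.
6.2 kHz ≤ fs/2 = 11.4 kHz, appears at 6.2 kHz.
2.4 kHz ≤ fs/2 = 11.4 kHz, passes unchanged.
77.6 kHz mod fs = 9.2 kHz.
9.2 kHz ≤ fs/2 = 11.4 kHz, appears at 9.2 kHz.
20.6 kHz > fs/2 = 11.4 kHz, folds to fs − 20.6 kHz = 2.2 kHz.
Distinct values: {1.4 kHz, 2.2 kHz, 2.4 kHz, 6.2 kHz, 9.2 kHz}.

1.4 kHz, 2.2 kHz, 2.4 kHz, 6.2 kHz, 9.2 kHz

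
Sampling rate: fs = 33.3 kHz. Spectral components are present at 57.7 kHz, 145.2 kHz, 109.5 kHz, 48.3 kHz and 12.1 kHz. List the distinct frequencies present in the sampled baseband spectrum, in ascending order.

fs/2 = 16.65 kHz.
57.7 kHz mod fs = 24.4 kHz.
24.4 kHz > fs/2 = 16.65 kHz, folds to fs − 24.4 kHz = 8.9 kHz.
145.2 kHz mod fs = 12 kHz.
12 kHz ≤ fs/2 = 16.65 kHz, appears at 12 kHz.
109.5 kHz mod fs = 9.6 kHz.
9.6 kHz ≤ fs/2 = 16.65 kHz, appears at 9.6 kHz.
48.3 kHz mod fs = 15 kHz.
15 kHz ≤ fs/2 = 16.65 kHz, appears at 15 kHz.
12.1 kHz ≤ fs/2 = 16.65 kHz, passes unchanged.
Distinct values: {8.9 kHz, 9.6 kHz, 12 kHz, 12.1 kHz, 15 kHz}.

8.9 kHz, 9.6 kHz, 12 kHz, 12.1 kHz, 15 kHz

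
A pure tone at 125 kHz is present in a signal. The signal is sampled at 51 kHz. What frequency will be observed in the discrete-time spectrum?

23 kHz

125 kHz mod fs = 23 kHz.
23 kHz ≤ fs/2 = 25.5 kHz, appears at 23 kHz.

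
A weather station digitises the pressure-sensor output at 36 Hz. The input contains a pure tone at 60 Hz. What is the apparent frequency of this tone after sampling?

12 Hz

60 Hz mod fs = 24 Hz.
24 Hz > fs/2 = 18 Hz, folds to fs − 24 Hz = 12 Hz.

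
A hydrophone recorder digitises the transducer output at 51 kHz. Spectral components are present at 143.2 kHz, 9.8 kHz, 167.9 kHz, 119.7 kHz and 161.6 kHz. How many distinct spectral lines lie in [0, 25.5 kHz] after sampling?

fs/2 = 25.5 kHz.
143.2 kHz mod fs = 41.2 kHz.
41.2 kHz > fs/2 = 25.5 kHz, folds to fs − 41.2 kHz = 9.8 kHz.
9.8 kHz ≤ fs/2 = 25.5 kHz, passes unchanged.
167.9 kHz mod fs = 14.9 kHz.
14.9 kHz ≤ fs/2 = 25.5 kHz, appears at 14.9 kHz.
119.7 kHz mod fs = 17.7 kHz.
17.7 kHz ≤ fs/2 = 25.5 kHz, appears at 17.7 kHz.
161.6 kHz mod fs = 8.6 kHz.
8.6 kHz ≤ fs/2 = 25.5 kHz, appears at 8.6 kHz.
Distinct values: {8.6 kHz, 9.8 kHz, 14.9 kHz, 17.7 kHz} → 4.

4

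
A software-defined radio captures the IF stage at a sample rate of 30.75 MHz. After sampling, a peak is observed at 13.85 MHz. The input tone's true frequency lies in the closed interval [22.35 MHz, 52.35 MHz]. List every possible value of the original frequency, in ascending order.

44.6 MHz, 47.65 MHz

Frequencies that alias to 13.85 MHz are k·fs ± 13.85 MHz for integer k ≥ 0.
k=0: 13.85 MHz.
k=1: 16.9 MHz, 44.6 MHz.
k=2: 47.65 MHz, 75.35 MHz.
k=3: 78.4 MHz, 106.1 MHz.
Within [22.35 MHz, 52.35 MHz]: 44.6 MHz, 47.65 MHz.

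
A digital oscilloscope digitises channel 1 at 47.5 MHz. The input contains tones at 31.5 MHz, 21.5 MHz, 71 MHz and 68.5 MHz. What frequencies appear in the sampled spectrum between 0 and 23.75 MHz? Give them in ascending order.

16 MHz, 21 MHz, 21.5 MHz, 23.5 MHz

fs/2 = 23.75 MHz.
31.5 MHz > fs/2 = 23.75 MHz, folds to fs − 31.5 MHz = 16 MHz.
21.5 MHz ≤ fs/2 = 23.75 MHz, passes unchanged.
71 MHz mod fs = 23.5 MHz.
23.5 MHz ≤ fs/2 = 23.75 MHz, appears at 23.5 MHz.
68.5 MHz mod fs = 21 MHz.
21 MHz ≤ fs/2 = 23.75 MHz, appears at 21 MHz.
Distinct values: {16 MHz, 21 MHz, 21.5 MHz, 23.5 MHz}.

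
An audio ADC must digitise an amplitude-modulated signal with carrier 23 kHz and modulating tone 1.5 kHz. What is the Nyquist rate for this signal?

AM sidebands sit at fc ± fm = 21.5 kHz and 24.5 kHz.
Highest-frequency component: 24.5 kHz.
Nyquist rate = 2 × 24.5 kHz = 49 kHz.

49 kHz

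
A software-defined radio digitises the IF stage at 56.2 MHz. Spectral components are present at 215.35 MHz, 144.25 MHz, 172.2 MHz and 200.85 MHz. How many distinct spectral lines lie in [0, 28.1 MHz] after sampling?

fs/2 = 28.1 MHz.
215.35 MHz mod fs = 46.75 MHz.
46.75 MHz > fs/2 = 28.1 MHz, folds to fs − 46.75 MHz = 9.45 MHz.
144.25 MHz mod fs = 31.85 MHz.
31.85 MHz > fs/2 = 28.1 MHz, folds to fs − 31.85 MHz = 24.35 MHz.
172.2 MHz mod fs = 3.6 MHz.
3.6 MHz ≤ fs/2 = 28.1 MHz, appears at 3.6 MHz.
200.85 MHz mod fs = 32.25 MHz.
32.25 MHz > fs/2 = 28.1 MHz, folds to fs − 32.25 MHz = 23.95 MHz.
Distinct values: {3.6 MHz, 9.45 MHz, 23.95 MHz, 24.35 MHz} → 4.

4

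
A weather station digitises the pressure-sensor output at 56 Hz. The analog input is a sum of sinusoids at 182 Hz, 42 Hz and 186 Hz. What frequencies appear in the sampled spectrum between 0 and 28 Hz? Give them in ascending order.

fs/2 = 28 Hz.
182 Hz mod fs = 14 Hz.
14 Hz ≤ fs/2 = 28 Hz, appears at 14 Hz.
42 Hz > fs/2 = 28 Hz, folds to fs − 42 Hz = 14 Hz.
186 Hz mod fs = 18 Hz.
18 Hz ≤ fs/2 = 28 Hz, appears at 18 Hz.
Distinct values: {14 Hz, 18 Hz}.

14 Hz, 18 Hz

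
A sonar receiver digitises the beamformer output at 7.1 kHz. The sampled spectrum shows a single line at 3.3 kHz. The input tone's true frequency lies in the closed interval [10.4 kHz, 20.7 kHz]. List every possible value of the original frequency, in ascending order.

Frequencies that alias to 3.3 kHz are k·fs ± 3.3 kHz for integer k ≥ 0.
k=0: 3.3 kHz.
k=1: 3.8 kHz, 10.4 kHz.
k=2: 10.9 kHz, 17.5 kHz.
k=3: 18 kHz, 24.6 kHz.
k=4: 25.1 kHz, 31.7 kHz.
Within [10.4 kHz, 20.7 kHz]: 10.4 kHz, 10.9 kHz, 17.5 kHz, 18 kHz.

10.4 kHz, 10.9 kHz, 17.5 kHz, 18 kHz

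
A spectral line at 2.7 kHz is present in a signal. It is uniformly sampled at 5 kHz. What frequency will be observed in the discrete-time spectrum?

2.7 kHz > fs/2 = 2.5 kHz, folds to fs − 2.7 kHz = 2.3 kHz.

2.3 kHz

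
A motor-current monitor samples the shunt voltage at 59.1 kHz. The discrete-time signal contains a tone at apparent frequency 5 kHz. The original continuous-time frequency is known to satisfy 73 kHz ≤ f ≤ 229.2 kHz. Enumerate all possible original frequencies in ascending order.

Frequencies that alias to 5 kHz are k·fs ± 5 kHz for integer k ≥ 0.
k=0: 5 kHz.
k=1: 54.1 kHz, 64.1 kHz.
k=2: 113.2 kHz, 123.2 kHz.
k=3: 172.3 kHz, 182.3 kHz.
k=4: 231.4 kHz, 241.4 kHz.
Within [73 kHz, 229.2 kHz]: 113.2 kHz, 123.2 kHz, 172.3 kHz, 182.3 kHz.

113.2 kHz, 123.2 kHz, 172.3 kHz, 182.3 kHz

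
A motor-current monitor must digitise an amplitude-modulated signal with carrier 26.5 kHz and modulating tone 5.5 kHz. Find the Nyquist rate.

AM sidebands sit at fc ± fm = 21 kHz and 32 kHz.
Highest-frequency component: 32 kHz.
Nyquist rate = 2 × 32 kHz = 64 kHz.

64 kHz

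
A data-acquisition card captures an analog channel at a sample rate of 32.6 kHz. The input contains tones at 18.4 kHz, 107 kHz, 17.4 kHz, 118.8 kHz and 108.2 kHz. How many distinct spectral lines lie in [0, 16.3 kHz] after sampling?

5

fs/2 = 16.3 kHz.
18.4 kHz > fs/2 = 16.3 kHz, folds to fs − 18.4 kHz = 14.2 kHz.
107 kHz mod fs = 9.2 kHz.
9.2 kHz ≤ fs/2 = 16.3 kHz, appears at 9.2 kHz.
17.4 kHz > fs/2 = 16.3 kHz, folds to fs − 17.4 kHz = 15.2 kHz.
118.8 kHz mod fs = 21 kHz.
21 kHz > fs/2 = 16.3 kHz, folds to fs − 21 kHz = 11.6 kHz.
108.2 kHz mod fs = 10.4 kHz.
10.4 kHz ≤ fs/2 = 16.3 kHz, appears at 10.4 kHz.
Distinct values: {9.2 kHz, 10.4 kHz, 11.6 kHz, 14.2 kHz, 15.2 kHz} → 5.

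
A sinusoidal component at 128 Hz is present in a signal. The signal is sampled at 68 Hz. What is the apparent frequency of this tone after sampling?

8 Hz

128 Hz mod fs = 60 Hz.
60 Hz > fs/2 = 34 Hz, folds to fs − 60 Hz = 8 Hz.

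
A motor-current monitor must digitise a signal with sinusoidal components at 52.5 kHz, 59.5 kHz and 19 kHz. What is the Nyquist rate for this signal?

Highest-frequency component: 59.5 kHz.
Nyquist rate = 2 × 59.5 kHz = 119 kHz.

119 kHz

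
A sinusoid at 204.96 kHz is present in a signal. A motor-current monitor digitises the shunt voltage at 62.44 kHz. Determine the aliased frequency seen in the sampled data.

17.64 kHz

204.96 kHz mod fs = 17.64 kHz.
17.64 kHz ≤ fs/2 = 31.22 kHz, appears at 17.64 kHz.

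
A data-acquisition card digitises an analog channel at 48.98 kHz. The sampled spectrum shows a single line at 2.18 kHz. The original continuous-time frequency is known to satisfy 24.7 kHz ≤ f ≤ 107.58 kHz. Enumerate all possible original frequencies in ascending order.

46.8 kHz, 51.16 kHz, 95.78 kHz, 100.14 kHz

Frequencies that alias to 2.18 kHz are k·fs ± 2.18 kHz for integer k ≥ 0.
k=0: 2.18 kHz.
k=1: 46.8 kHz, 51.16 kHz.
k=2: 95.78 kHz, 100.14 kHz.
k=3: 144.76 kHz, 149.12 kHz.
Within [24.7 kHz, 107.58 kHz]: 46.8 kHz, 51.16 kHz, 95.78 kHz, 100.14 kHz.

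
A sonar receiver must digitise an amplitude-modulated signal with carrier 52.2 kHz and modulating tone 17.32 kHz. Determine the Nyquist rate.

139.04 kHz

AM sidebands sit at fc ± fm = 34.88 kHz and 69.52 kHz.
Highest-frequency component: 69.52 kHz.
Nyquist rate = 2 × 69.52 kHz = 139.04 kHz.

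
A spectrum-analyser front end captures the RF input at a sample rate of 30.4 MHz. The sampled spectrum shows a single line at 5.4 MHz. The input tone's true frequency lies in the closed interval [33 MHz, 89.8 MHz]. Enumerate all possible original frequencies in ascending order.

Frequencies that alias to 5.4 MHz are k·fs ± 5.4 MHz for integer k ≥ 0.
k=0: 5.4 MHz.
k=1: 25 MHz, 35.8 MHz.
k=2: 55.4 MHz, 66.2 MHz.
k=3: 85.8 MHz, 96.6 MHz.
k=4: 116.2 MHz, 127 MHz.
Within [33 MHz, 89.8 MHz]: 35.8 MHz, 55.4 MHz, 66.2 MHz, 85.8 MHz.

35.8 MHz, 55.4 MHz, 66.2 MHz, 85.8 MHz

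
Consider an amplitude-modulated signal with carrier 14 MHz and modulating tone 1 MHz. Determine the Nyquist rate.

30 MHz

AM sidebands sit at fc ± fm = 13 MHz and 15 MHz.
Highest-frequency component: 15 MHz.
Nyquist rate = 2 × 15 MHz = 30 MHz.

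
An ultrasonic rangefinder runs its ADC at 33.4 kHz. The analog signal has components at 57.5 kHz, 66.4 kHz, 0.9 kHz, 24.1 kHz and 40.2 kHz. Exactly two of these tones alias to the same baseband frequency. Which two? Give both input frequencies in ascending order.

24.1 kHz, 57.5 kHz

fs/2 = 16.7 kHz.
57.5 kHz mod fs = 24.1 kHz.
24.1 kHz > fs/2 = 16.7 kHz, folds to fs − 24.1 kHz = 9.3 kHz.
66.4 kHz mod fs = 33 kHz.
33 kHz > fs/2 = 16.7 kHz, folds to fs − 33 kHz = 0.4 kHz.
0.9 kHz ≤ fs/2 = 16.7 kHz, passes unchanged.
24.1 kHz > fs/2 = 16.7 kHz, folds to fs − 24.1 kHz = 9.3 kHz.
40.2 kHz mod fs = 6.8 kHz.
6.8 kHz ≤ fs/2 = 16.7 kHz, appears at 6.8 kHz.
24.1 kHz and 57.5 kHz both map to 9.3 kHz.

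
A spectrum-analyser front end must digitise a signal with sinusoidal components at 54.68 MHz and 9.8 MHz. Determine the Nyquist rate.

Highest-frequency component: 54.68 MHz.
Nyquist rate = 2 × 54.68 MHz = 109.36 MHz.

109.36 MHz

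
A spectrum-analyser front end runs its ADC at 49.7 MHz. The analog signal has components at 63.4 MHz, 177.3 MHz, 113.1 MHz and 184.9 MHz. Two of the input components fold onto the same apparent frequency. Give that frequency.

13.7 MHz

fs/2 = 24.85 MHz.
63.4 MHz mod fs = 13.7 MHz.
13.7 MHz ≤ fs/2 = 24.85 MHz, appears at 13.7 MHz.
177.3 MHz mod fs = 28.2 MHz.
28.2 MHz > fs/2 = 24.85 MHz, folds to fs − 28.2 MHz = 21.5 MHz.
113.1 MHz mod fs = 13.7 MHz.
13.7 MHz ≤ fs/2 = 24.85 MHz, appears at 13.7 MHz.
184.9 MHz mod fs = 35.8 MHz.
35.8 MHz > fs/2 = 24.85 MHz, folds to fs − 35.8 MHz = 13.9 MHz.
63.4 MHz and 113.1 MHz both map to 13.7 MHz.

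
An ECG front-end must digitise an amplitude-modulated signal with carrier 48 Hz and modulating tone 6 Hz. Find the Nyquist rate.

AM sidebands sit at fc ± fm = 42 Hz and 54 Hz.
Highest-frequency component: 54 Hz.
Nyquist rate = 2 × 54 Hz = 108 Hz.

108 Hz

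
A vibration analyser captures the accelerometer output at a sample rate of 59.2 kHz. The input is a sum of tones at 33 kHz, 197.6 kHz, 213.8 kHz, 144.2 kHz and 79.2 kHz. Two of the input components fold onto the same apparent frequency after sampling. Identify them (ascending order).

fs/2 = 29.6 kHz.
33 kHz > fs/2 = 29.6 kHz, folds to fs − 33 kHz = 26.2 kHz.
197.6 kHz mod fs = 20 kHz.
20 kHz ≤ fs/2 = 29.6 kHz, appears at 20 kHz.
213.8 kHz mod fs = 36.2 kHz.
36.2 kHz > fs/2 = 29.6 kHz, folds to fs − 36.2 kHz = 23 kHz.
144.2 kHz mod fs = 25.8 kHz.
25.8 kHz ≤ fs/2 = 29.6 kHz, appears at 25.8 kHz.
79.2 kHz mod fs = 20 kHz.
20 kHz ≤ fs/2 = 29.6 kHz, appears at 20 kHz.
79.2 kHz and 197.6 kHz both map to 20 kHz.

79.2 kHz, 197.6 kHz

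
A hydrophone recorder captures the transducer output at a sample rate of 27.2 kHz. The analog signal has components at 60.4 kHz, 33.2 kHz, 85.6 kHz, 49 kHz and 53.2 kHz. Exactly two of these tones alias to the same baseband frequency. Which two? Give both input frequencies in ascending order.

33.2 kHz, 60.4 kHz

fs/2 = 13.6 kHz.
60.4 kHz mod fs = 6 kHz.
6 kHz ≤ fs/2 = 13.6 kHz, appears at 6 kHz.
33.2 kHz mod fs = 6 kHz.
6 kHz ≤ fs/2 = 13.6 kHz, appears at 6 kHz.
85.6 kHz mod fs = 4 kHz.
4 kHz ≤ fs/2 = 13.6 kHz, appears at 4 kHz.
49 kHz mod fs = 21.8 kHz.
21.8 kHz > fs/2 = 13.6 kHz, folds to fs − 21.8 kHz = 5.4 kHz.
53.2 kHz mod fs = 26 kHz.
26 kHz > fs/2 = 13.6 kHz, folds to fs − 26 kHz = 1.2 kHz.
33.2 kHz and 60.4 kHz both map to 6 kHz.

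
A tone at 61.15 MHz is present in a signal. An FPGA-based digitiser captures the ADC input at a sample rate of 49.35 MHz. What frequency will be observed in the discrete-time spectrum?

11.8 MHz

61.15 MHz mod fs = 11.8 MHz.
11.8 MHz ≤ fs/2 = 24.675 MHz, appears at 11.8 MHz.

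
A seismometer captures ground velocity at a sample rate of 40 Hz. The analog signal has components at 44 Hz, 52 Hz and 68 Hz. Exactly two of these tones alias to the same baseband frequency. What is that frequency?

fs/2 = 20 Hz.
44 Hz mod fs = 4 Hz.
4 Hz ≤ fs/2 = 20 Hz, appears at 4 Hz.
52 Hz mod fs = 12 Hz.
12 Hz ≤ fs/2 = 20 Hz, appears at 12 Hz.
68 Hz mod fs = 28 Hz.
28 Hz > fs/2 = 20 Hz, folds to fs − 28 Hz = 12 Hz.
52 Hz and 68 Hz both map to 12 Hz.

12 Hz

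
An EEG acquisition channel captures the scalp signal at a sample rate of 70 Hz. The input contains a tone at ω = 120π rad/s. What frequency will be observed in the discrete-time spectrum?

10 Hz

ω = 120π rad/s → f = ω/(2π) = 60 Hz.
60 Hz > fs/2 = 35 Hz, folds to fs − 60 Hz = 10 Hz.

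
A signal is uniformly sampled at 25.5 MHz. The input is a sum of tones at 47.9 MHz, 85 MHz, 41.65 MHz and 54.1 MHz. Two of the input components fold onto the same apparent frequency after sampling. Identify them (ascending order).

47.9 MHz, 54.1 MHz

fs/2 = 12.75 MHz.
47.9 MHz mod fs = 22.4 MHz.
22.4 MHz > fs/2 = 12.75 MHz, folds to fs − 22.4 MHz = 3.1 MHz.
85 MHz mod fs = 8.5 MHz.
8.5 MHz ≤ fs/2 = 12.75 MHz, appears at 8.5 MHz.
41.65 MHz mod fs = 16.15 MHz.
16.15 MHz > fs/2 = 12.75 MHz, folds to fs − 16.15 MHz = 9.35 MHz.
54.1 MHz mod fs = 3.1 MHz.
3.1 MHz ≤ fs/2 = 12.75 MHz, appears at 3.1 MHz.
47.9 MHz and 54.1 MHz both map to 3.1 MHz.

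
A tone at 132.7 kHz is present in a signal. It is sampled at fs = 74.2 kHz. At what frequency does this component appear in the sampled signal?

15.7 kHz

132.7 kHz mod fs = 58.5 kHz.
58.5 kHz > fs/2 = 37.1 kHz, folds to fs − 58.5 kHz = 15.7 kHz.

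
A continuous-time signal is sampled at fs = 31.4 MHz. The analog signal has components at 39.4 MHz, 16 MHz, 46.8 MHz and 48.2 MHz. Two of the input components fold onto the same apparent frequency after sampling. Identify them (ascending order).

16 MHz, 46.8 MHz

fs/2 = 15.7 MHz.
39.4 MHz mod fs = 8 MHz.
8 MHz ≤ fs/2 = 15.7 MHz, appears at 8 MHz.
16 MHz > fs/2 = 15.7 MHz, folds to fs − 16 MHz = 15.4 MHz.
46.8 MHz mod fs = 15.4 MHz.
15.4 MHz ≤ fs/2 = 15.7 MHz, appears at 15.4 MHz.
48.2 MHz mod fs = 16.8 MHz.
16.8 MHz > fs/2 = 15.7 MHz, folds to fs − 16.8 MHz = 14.6 MHz.
16 MHz and 46.8 MHz both map to 15.4 MHz.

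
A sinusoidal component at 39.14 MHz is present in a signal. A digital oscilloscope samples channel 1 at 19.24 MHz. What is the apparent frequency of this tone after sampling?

39.14 MHz mod fs = 0.66 MHz.
0.66 MHz ≤ fs/2 = 9.62 MHz, appears at 0.66 MHz.

0.66 MHz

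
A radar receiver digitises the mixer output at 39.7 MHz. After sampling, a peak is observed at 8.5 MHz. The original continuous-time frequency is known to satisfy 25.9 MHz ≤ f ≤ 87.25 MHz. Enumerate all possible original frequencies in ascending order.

Frequencies that alias to 8.5 MHz are k·fs ± 8.5 MHz for integer k ≥ 0.
k=0: 8.5 MHz.
k=1: 31.2 MHz, 48.2 MHz.
k=2: 70.9 MHz, 87.9 MHz.
k=3: 110.6 MHz, 127.6 MHz.
Within [25.9 MHz, 87.25 MHz]: 31.2 MHz, 48.2 MHz, 70.9 MHz.

31.2 MHz, 48.2 MHz, 70.9 MHz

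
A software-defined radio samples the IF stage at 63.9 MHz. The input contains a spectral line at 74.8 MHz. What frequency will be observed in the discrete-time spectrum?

74.8 MHz mod fs = 10.9 MHz.
10.9 MHz ≤ fs/2 = 31.95 MHz, appears at 10.9 MHz.

10.9 MHz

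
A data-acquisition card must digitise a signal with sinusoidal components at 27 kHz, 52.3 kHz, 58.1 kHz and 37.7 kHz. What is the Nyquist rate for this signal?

Highest-frequency component: 58.1 kHz.
Nyquist rate = 2 × 58.1 kHz = 116.2 kHz.

116.2 kHz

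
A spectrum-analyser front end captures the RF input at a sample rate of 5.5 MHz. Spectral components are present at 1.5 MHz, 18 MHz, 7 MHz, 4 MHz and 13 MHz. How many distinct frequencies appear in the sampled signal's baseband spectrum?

fs/2 = 2.75 MHz.
1.5 MHz ≤ fs/2 = 2.75 MHz, passes unchanged.
18 MHz mod fs = 1.5 MHz.
1.5 MHz ≤ fs/2 = 2.75 MHz, appears at 1.5 MHz.
7 MHz mod fs = 1.5 MHz.
1.5 MHz ≤ fs/2 = 2.75 MHz, appears at 1.5 MHz.
4 MHz > fs/2 = 2.75 MHz, folds to fs − 4 MHz = 1.5 MHz.
13 MHz mod fs = 2 MHz.
2 MHz ≤ fs/2 = 2.75 MHz, appears at 2 MHz.
Distinct values: {1.5 MHz, 2 MHz} → 2.

2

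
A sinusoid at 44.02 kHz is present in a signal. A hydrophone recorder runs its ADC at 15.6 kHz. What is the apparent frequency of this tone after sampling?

44.02 kHz mod fs = 12.82 kHz.
12.82 kHz > fs/2 = 7.8 kHz, folds to fs − 12.82 kHz = 2.78 kHz.

2.78 kHz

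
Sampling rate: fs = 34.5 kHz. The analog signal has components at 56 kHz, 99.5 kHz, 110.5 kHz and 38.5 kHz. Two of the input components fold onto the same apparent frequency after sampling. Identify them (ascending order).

fs/2 = 17.25 kHz.
56 kHz mod fs = 21.5 kHz.
21.5 kHz > fs/2 = 17.25 kHz, folds to fs − 21.5 kHz = 13 kHz.
99.5 kHz mod fs = 30.5 kHz.
30.5 kHz > fs/2 = 17.25 kHz, folds to fs − 30.5 kHz = 4 kHz.
110.5 kHz mod fs = 7 kHz.
7 kHz ≤ fs/2 = 17.25 kHz, appears at 7 kHz.
38.5 kHz mod fs = 4 kHz.
4 kHz ≤ fs/2 = 17.25 kHz, appears at 4 kHz.
38.5 kHz and 99.5 kHz both map to 4 kHz.

38.5 kHz, 99.5 kHz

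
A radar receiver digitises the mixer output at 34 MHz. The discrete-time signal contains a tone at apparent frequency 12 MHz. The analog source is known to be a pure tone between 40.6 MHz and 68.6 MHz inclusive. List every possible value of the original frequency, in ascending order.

46 MHz, 56 MHz

Frequencies that alias to 12 MHz are k·fs ± 12 MHz for integer k ≥ 0.
k=0: 12 MHz.
k=1: 22 MHz, 46 MHz.
k=2: 56 MHz, 80 MHz.
k=3: 90 MHz, 114 MHz.
Within [40.6 MHz, 68.6 MHz]: 46 MHz, 56 MHz.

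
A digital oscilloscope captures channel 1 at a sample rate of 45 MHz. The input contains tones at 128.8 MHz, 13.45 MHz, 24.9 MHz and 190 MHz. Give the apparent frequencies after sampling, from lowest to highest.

6.2 MHz, 10 MHz, 13.45 MHz, 20.1 MHz

fs/2 = 22.5 MHz.
128.8 MHz mod fs = 38.8 MHz.
38.8 MHz > fs/2 = 22.5 MHz, folds to fs − 38.8 MHz = 6.2 MHz.
13.45 MHz ≤ fs/2 = 22.5 MHz, passes unchanged.
24.9 MHz > fs/2 = 22.5 MHz, folds to fs − 24.9 MHz = 20.1 MHz.
190 MHz mod fs = 10 MHz.
10 MHz ≤ fs/2 = 22.5 MHz, appears at 10 MHz.
Distinct values: {6.2 MHz, 10 MHz, 13.45 MHz, 20.1 MHz}.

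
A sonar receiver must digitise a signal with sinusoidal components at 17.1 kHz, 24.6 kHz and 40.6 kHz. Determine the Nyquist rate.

Highest-frequency component: 40.6 kHz.
Nyquist rate = 2 × 40.6 kHz = 81.2 kHz.

81.2 kHz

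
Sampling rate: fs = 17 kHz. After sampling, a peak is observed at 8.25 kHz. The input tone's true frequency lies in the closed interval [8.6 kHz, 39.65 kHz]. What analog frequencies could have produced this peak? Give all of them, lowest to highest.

8.75 kHz, 25.25 kHz, 25.75 kHz

Frequencies that alias to 8.25 kHz are k·fs ± 8.25 kHz for integer k ≥ 0.
k=0: 8.25 kHz.
k=1: 8.75 kHz, 25.25 kHz.
k=2: 25.75 kHz, 42.25 kHz.
k=3: 42.75 kHz, 59.25 kHz.
Within [8.6 kHz, 39.65 kHz]: 8.75 kHz, 25.25 kHz, 25.75 kHz.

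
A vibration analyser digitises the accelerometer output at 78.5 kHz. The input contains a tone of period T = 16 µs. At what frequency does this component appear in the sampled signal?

16 kHz

T = 16 µs → f = 1/T = 62.5 kHz.
62.5 kHz > fs/2 = 39.25 kHz, folds to fs − 62.5 kHz = 16 kHz.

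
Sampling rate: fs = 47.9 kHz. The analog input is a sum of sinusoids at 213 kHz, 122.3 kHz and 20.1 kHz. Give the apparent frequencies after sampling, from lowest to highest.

20.1 kHz, 21.4 kHz

fs/2 = 23.95 kHz.
213 kHz mod fs = 21.4 kHz.
21.4 kHz ≤ fs/2 = 23.95 kHz, appears at 21.4 kHz.
122.3 kHz mod fs = 26.5 kHz.
26.5 kHz > fs/2 = 23.95 kHz, folds to fs − 26.5 kHz = 21.4 kHz.
20.1 kHz ≤ fs/2 = 23.95 kHz, passes unchanged.
Distinct values: {20.1 kHz, 21.4 kHz}.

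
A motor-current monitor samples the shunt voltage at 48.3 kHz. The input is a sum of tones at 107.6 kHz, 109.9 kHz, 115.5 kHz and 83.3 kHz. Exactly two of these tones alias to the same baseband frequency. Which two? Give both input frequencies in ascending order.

83.3 kHz, 109.9 kHz

fs/2 = 24.15 kHz.
107.6 kHz mod fs = 11 kHz.
11 kHz ≤ fs/2 = 24.15 kHz, appears at 11 kHz.
109.9 kHz mod fs = 13.3 kHz.
13.3 kHz ≤ fs/2 = 24.15 kHz, appears at 13.3 kHz.
115.5 kHz mod fs = 18.9 kHz.
18.9 kHz ≤ fs/2 = 24.15 kHz, appears at 18.9 kHz.
83.3 kHz mod fs = 35 kHz.
35 kHz > fs/2 = 24.15 kHz, folds to fs − 35 kHz = 13.3 kHz.
83.3 kHz and 109.9 kHz both map to 13.3 kHz.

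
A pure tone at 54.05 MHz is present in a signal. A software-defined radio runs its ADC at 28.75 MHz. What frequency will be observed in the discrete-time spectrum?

3.45 MHz

54.05 MHz mod fs = 25.3 MHz.
25.3 MHz > fs/2 = 14.375 MHz, folds to fs − 25.3 MHz = 3.45 MHz.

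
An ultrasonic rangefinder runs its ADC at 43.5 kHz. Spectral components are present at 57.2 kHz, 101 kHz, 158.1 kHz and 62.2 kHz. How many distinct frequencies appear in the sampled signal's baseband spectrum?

fs/2 = 21.75 kHz.
57.2 kHz mod fs = 13.7 kHz.
13.7 kHz ≤ fs/2 = 21.75 kHz, appears at 13.7 kHz.
101 kHz mod fs = 14 kHz.
14 kHz ≤ fs/2 = 21.75 kHz, appears at 14 kHz.
158.1 kHz mod fs = 27.6 kHz.
27.6 kHz > fs/2 = 21.75 kHz, folds to fs − 27.6 kHz = 15.9 kHz.
62.2 kHz mod fs = 18.7 kHz.
18.7 kHz ≤ fs/2 = 21.75 kHz, appears at 18.7 kHz.
Distinct values: {13.7 kHz, 14 kHz, 15.9 kHz, 18.7 kHz} → 4.

4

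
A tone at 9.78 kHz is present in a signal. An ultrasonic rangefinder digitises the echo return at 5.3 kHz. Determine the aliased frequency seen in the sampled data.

9.78 kHz mod fs = 4.48 kHz.
4.48 kHz > fs/2 = 2.65 kHz, folds to fs − 4.48 kHz = 0.82 kHz.

0.82 kHz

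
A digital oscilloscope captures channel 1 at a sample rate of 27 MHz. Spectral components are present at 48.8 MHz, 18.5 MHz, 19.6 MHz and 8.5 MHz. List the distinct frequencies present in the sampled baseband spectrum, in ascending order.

fs/2 = 13.5 MHz.
48.8 MHz mod fs = 21.8 MHz.
21.8 MHz > fs/2 = 13.5 MHz, folds to fs − 21.8 MHz = 5.2 MHz.
18.5 MHz > fs/2 = 13.5 MHz, folds to fs − 18.5 MHz = 8.5 MHz.
19.6 MHz > fs/2 = 13.5 MHz, folds to fs − 19.6 MHz = 7.4 MHz.
8.5 MHz ≤ fs/2 = 13.5 MHz, passes unchanged.
Distinct values: {5.2 MHz, 7.4 MHz, 8.5 MHz}.

5.2 MHz, 7.4 MHz, 8.5 MHz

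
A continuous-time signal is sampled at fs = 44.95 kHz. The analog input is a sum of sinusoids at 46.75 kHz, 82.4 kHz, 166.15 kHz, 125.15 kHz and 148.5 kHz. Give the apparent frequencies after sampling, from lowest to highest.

fs/2 = 22.475 kHz.
46.75 kHz mod fs = 1.8 kHz.
1.8 kHz ≤ fs/2 = 22.475 kHz, appears at 1.8 kHz.
82.4 kHz mod fs = 37.45 kHz.
37.45 kHz > fs/2 = 22.475 kHz, folds to fs − 37.45 kHz = 7.5 kHz.
166.15 kHz mod fs = 31.3 kHz.
31.3 kHz > fs/2 = 22.475 kHz, folds to fs − 31.3 kHz = 13.65 kHz.
125.15 kHz mod fs = 35.25 kHz.
35.25 kHz > fs/2 = 22.475 kHz, folds to fs − 35.25 kHz = 9.7 kHz.
148.5 kHz mod fs = 13.65 kHz.
13.65 kHz ≤ fs/2 = 22.475 kHz, appears at 13.65 kHz.
Distinct values: {1.8 kHz, 7.5 kHz, 9.7 kHz, 13.65 kHz}.

1.8 kHz, 7.5 kHz, 9.7 kHz, 13.65 kHz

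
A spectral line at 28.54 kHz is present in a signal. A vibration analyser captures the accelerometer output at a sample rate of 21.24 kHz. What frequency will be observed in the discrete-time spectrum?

28.54 kHz mod fs = 7.3 kHz.
7.3 kHz ≤ fs/2 = 10.62 kHz, appears at 7.3 kHz.

7.3 kHz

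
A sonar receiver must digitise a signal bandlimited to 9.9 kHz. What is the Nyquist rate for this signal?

Nyquist rate = 2 × 9.9 kHz = 19.8 kHz.

19.8 kHz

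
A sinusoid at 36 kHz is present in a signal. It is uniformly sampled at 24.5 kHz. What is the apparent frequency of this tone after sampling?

11.5 kHz

36 kHz mod fs = 11.5 kHz.
11.5 kHz ≤ fs/2 = 12.25 kHz, appears at 11.5 kHz.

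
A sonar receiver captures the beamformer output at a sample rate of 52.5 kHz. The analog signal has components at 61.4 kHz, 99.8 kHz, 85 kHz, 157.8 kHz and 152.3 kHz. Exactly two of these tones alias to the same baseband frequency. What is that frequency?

5.2 kHz

fs/2 = 26.25 kHz.
61.4 kHz mod fs = 8.9 kHz.
8.9 kHz ≤ fs/2 = 26.25 kHz, appears at 8.9 kHz.
99.8 kHz mod fs = 47.3 kHz.
47.3 kHz > fs/2 = 26.25 kHz, folds to fs − 47.3 kHz = 5.2 kHz.
85 kHz mod fs = 32.5 kHz.
32.5 kHz > fs/2 = 26.25 kHz, folds to fs − 32.5 kHz = 20 kHz.
157.8 kHz mod fs = 0.3 kHz.
0.3 kHz ≤ fs/2 = 26.25 kHz, appears at 0.3 kHz.
152.3 kHz mod fs = 47.3 kHz.
47.3 kHz > fs/2 = 26.25 kHz, folds to fs − 47.3 kHz = 5.2 kHz.
99.8 kHz and 152.3 kHz both map to 5.2 kHz.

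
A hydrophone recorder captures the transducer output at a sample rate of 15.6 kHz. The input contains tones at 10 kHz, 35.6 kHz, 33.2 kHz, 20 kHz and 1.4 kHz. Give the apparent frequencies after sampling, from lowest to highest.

fs/2 = 7.8 kHz.
10 kHz > fs/2 = 7.8 kHz, folds to fs − 10 kHz = 5.6 kHz.
35.6 kHz mod fs = 4.4 kHz.
4.4 kHz ≤ fs/2 = 7.8 kHz, appears at 4.4 kHz.
33.2 kHz mod fs = 2 kHz.
2 kHz ≤ fs/2 = 7.8 kHz, appears at 2 kHz.
20 kHz mod fs = 4.4 kHz.
4.4 kHz ≤ fs/2 = 7.8 kHz, appears at 4.4 kHz.
1.4 kHz ≤ fs/2 = 7.8 kHz, passes unchanged.
Distinct values: {1.4 kHz, 2 kHz, 4.4 kHz, 5.6 kHz}.

1.4 kHz, 2 kHz, 4.4 kHz, 5.6 kHz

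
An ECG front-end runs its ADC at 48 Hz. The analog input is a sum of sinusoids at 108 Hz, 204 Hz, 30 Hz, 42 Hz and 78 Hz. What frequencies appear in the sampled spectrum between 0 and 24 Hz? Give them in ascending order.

fs/2 = 24 Hz.
108 Hz mod fs = 12 Hz.
12 Hz ≤ fs/2 = 24 Hz, appears at 12 Hz.
204 Hz mod fs = 12 Hz.
12 Hz ≤ fs/2 = 24 Hz, appears at 12 Hz.
30 Hz > fs/2 = 24 Hz, folds to fs − 30 Hz = 18 Hz.
42 Hz > fs/2 = 24 Hz, folds to fs − 42 Hz = 6 Hz.
78 Hz mod fs = 30 Hz.
30 Hz > fs/2 = 24 Hz, folds to fs − 30 Hz = 18 Hz.
Distinct values: {6 Hz, 12 Hz, 18 Hz}.

6 Hz, 12 Hz, 18 Hz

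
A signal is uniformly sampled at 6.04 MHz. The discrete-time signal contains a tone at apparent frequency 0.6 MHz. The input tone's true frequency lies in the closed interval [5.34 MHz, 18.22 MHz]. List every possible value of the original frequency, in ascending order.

Frequencies that alias to 0.6 MHz are k·fs ± 0.6 MHz for integer k ≥ 0.
k=0: 0.6 MHz.
k=1: 5.44 MHz, 6.64 MHz.
k=2: 11.48 MHz, 12.68 MHz.
k=3: 17.52 MHz, 18.72 MHz.
k=4: 23.56 MHz, 24.76 MHz.
Within [5.34 MHz, 18.22 MHz]: 5.44 MHz, 6.64 MHz, 11.48 MHz, 12.68 MHz, 17.52 MHz.

5.44 MHz, 6.64 MHz, 11.48 MHz, 12.68 MHz, 17.52 MHz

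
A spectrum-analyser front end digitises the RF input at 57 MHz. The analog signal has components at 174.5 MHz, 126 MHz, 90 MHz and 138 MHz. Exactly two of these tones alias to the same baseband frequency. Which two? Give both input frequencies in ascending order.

90 MHz, 138 MHz

fs/2 = 28.5 MHz.
174.5 MHz mod fs = 3.5 MHz.
3.5 MHz ≤ fs/2 = 28.5 MHz, appears at 3.5 MHz.
126 MHz mod fs = 12 MHz.
12 MHz ≤ fs/2 = 28.5 MHz, appears at 12 MHz.
90 MHz mod fs = 33 MHz.
33 MHz > fs/2 = 28.5 MHz, folds to fs − 33 MHz = 24 MHz.
138 MHz mod fs = 24 MHz.
24 MHz ≤ fs/2 = 28.5 MHz, appears at 24 MHz.
90 MHz and 138 MHz both map to 24 MHz.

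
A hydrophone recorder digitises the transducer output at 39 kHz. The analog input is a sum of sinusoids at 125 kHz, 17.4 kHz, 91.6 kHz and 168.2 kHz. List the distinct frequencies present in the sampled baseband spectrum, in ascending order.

fs/2 = 19.5 kHz.
125 kHz mod fs = 8 kHz.
8 kHz ≤ fs/2 = 19.5 kHz, appears at 8 kHz.
17.4 kHz ≤ fs/2 = 19.5 kHz, passes unchanged.
91.6 kHz mod fs = 13.6 kHz.
13.6 kHz ≤ fs/2 = 19.5 kHz, appears at 13.6 kHz.
168.2 kHz mod fs = 12.2 kHz.
12.2 kHz ≤ fs/2 = 19.5 kHz, appears at 12.2 kHz.
Distinct values: {8 kHz, 12.2 kHz, 13.6 kHz, 17.4 kHz}.

8 kHz, 12.2 kHz, 13.6 kHz, 17.4 kHz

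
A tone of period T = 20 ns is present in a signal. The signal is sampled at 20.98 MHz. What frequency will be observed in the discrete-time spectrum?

8.04 MHz

T = 20 ns → f = 1/T = 50 MHz.
50 MHz mod fs = 8.04 MHz.
8.04 MHz ≤ fs/2 = 10.49 MHz, appears at 8.04 MHz.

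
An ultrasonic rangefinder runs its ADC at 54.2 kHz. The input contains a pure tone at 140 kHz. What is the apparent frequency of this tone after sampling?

140 kHz mod fs = 31.6 kHz.
31.6 kHz > fs/2 = 27.1 kHz, folds to fs − 31.6 kHz = 22.6 kHz.

22.6 kHz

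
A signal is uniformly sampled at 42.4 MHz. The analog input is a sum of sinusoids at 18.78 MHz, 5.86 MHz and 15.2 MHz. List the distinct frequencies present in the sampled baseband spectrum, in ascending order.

5.86 MHz, 15.2 MHz, 18.78 MHz

fs/2 = 21.2 MHz.
18.78 MHz ≤ fs/2 = 21.2 MHz, passes unchanged.
5.86 MHz ≤ fs/2 = 21.2 MHz, passes unchanged.
15.2 MHz ≤ fs/2 = 21.2 MHz, passes unchanged.
Distinct values: {5.86 MHz, 15.2 MHz, 18.78 MHz}.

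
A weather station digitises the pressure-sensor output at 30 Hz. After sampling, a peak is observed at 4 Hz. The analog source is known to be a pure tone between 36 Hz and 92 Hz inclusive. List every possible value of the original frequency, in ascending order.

Frequencies that alias to 4 Hz are k·fs ± 4 Hz for integer k ≥ 0.
k=0: 4 Hz.
k=1: 26 Hz, 34 Hz.
k=2: 56 Hz, 64 Hz.
k=3: 86 Hz, 94 Hz.
k=4: 116 Hz, 124 Hz.
Within [36 Hz, 92 Hz]: 56 Hz, 64 Hz, 86 Hz.

56 Hz, 64 Hz, 86 Hz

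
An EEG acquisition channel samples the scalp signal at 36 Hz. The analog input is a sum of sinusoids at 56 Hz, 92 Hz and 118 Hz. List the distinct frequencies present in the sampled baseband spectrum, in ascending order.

fs/2 = 18 Hz.
56 Hz mod fs = 20 Hz.
20 Hz > fs/2 = 18 Hz, folds to fs − 20 Hz = 16 Hz.
92 Hz mod fs = 20 Hz.
20 Hz > fs/2 = 18 Hz, folds to fs − 20 Hz = 16 Hz.
118 Hz mod fs = 10 Hz.
10 Hz ≤ fs/2 = 18 Hz, appears at 10 Hz.
Distinct values: {10 Hz, 16 Hz}.

10 Hz, 16 Hz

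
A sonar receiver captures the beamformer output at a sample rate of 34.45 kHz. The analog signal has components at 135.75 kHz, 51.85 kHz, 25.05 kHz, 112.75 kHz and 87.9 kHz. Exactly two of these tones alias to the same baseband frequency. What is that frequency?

9.4 kHz

fs/2 = 17.225 kHz.
135.75 kHz mod fs = 32.4 kHz.
32.4 kHz > fs/2 = 17.225 kHz, folds to fs − 32.4 kHz = 2.05 kHz.
51.85 kHz mod fs = 17.4 kHz.
17.4 kHz > fs/2 = 17.225 kHz, folds to fs − 17.4 kHz = 17.05 kHz.
25.05 kHz > fs/2 = 17.225 kHz, folds to fs − 25.05 kHz = 9.4 kHz.
112.75 kHz mod fs = 9.4 kHz.
9.4 kHz ≤ fs/2 = 17.225 kHz, appears at 9.4 kHz.
87.9 kHz mod fs = 19 kHz.
19 kHz > fs/2 = 17.225 kHz, folds to fs − 19 kHz = 15.45 kHz.
25.05 kHz and 112.75 kHz both map to 9.4 kHz.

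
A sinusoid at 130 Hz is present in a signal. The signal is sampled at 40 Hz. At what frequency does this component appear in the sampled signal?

10 Hz

130 Hz mod fs = 10 Hz.
10 Hz ≤ fs/2 = 20 Hz, appears at 10 Hz.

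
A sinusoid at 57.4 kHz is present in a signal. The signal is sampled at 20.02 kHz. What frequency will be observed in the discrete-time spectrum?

57.4 kHz mod fs = 17.36 kHz.
17.36 kHz > fs/2 = 10.01 kHz, folds to fs − 17.36 kHz = 2.66 kHz.

2.66 kHz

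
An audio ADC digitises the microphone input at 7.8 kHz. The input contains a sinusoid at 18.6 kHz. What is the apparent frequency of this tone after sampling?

3 kHz

18.6 kHz mod fs = 3 kHz.
3 kHz ≤ fs/2 = 3.9 kHz, appears at 3 kHz.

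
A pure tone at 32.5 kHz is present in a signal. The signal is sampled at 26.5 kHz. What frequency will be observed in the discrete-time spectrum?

32.5 kHz mod fs = 6 kHz.
6 kHz ≤ fs/2 = 13.25 kHz, appears at 6 kHz.

6 kHz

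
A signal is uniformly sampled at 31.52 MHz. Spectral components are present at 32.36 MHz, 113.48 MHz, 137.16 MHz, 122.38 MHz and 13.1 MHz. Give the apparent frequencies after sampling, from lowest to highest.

fs/2 = 15.76 MHz.
32.36 MHz mod fs = 0.84 MHz.
0.84 MHz ≤ fs/2 = 15.76 MHz, appears at 0.84 MHz.
113.48 MHz mod fs = 18.92 MHz.
18.92 MHz > fs/2 = 15.76 MHz, folds to fs − 18.92 MHz = 12.6 MHz.
137.16 MHz mod fs = 11.08 MHz.
11.08 MHz ≤ fs/2 = 15.76 MHz, appears at 11.08 MHz.
122.38 MHz mod fs = 27.82 MHz.
27.82 MHz > fs/2 = 15.76 MHz, folds to fs − 27.82 MHz = 3.7 MHz.
13.1 MHz ≤ fs/2 = 15.76 MHz, passes unchanged.
Distinct values: {0.84 MHz, 3.7 MHz, 11.08 MHz, 12.6 MHz, 13.1 MHz}.

0.84 MHz, 3.7 MHz, 11.08 MHz, 12.6 MHz, 13.1 MHz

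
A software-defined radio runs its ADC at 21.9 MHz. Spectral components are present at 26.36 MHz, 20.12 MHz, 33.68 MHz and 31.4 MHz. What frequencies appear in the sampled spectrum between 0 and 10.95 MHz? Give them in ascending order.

fs/2 = 10.95 MHz.
26.36 MHz mod fs = 4.46 MHz.
4.46 MHz ≤ fs/2 = 10.95 MHz, appears at 4.46 MHz.
20.12 MHz > fs/2 = 10.95 MHz, folds to fs − 20.12 MHz = 1.78 MHz.
33.68 MHz mod fs = 11.78 MHz.
11.78 MHz > fs/2 = 10.95 MHz, folds to fs − 11.78 MHz = 10.12 MHz.
31.4 MHz mod fs = 9.5 MHz.
9.5 MHz ≤ fs/2 = 10.95 MHz, appears at 9.5 MHz.
Distinct values: {1.78 MHz, 4.46 MHz, 9.5 MHz, 10.12 MHz}.

1.78 MHz, 4.46 MHz, 9.5 MHz, 10.12 MHz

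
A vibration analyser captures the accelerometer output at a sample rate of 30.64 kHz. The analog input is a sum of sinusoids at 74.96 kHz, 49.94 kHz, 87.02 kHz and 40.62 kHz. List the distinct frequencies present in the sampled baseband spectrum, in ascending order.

4.9 kHz, 9.98 kHz, 11.34 kHz, 13.68 kHz

fs/2 = 15.32 kHz.
74.96 kHz mod fs = 13.68 kHz.
13.68 kHz ≤ fs/2 = 15.32 kHz, appears at 13.68 kHz.
49.94 kHz mod fs = 19.3 kHz.
19.3 kHz > fs/2 = 15.32 kHz, folds to fs − 19.3 kHz = 11.34 kHz.
87.02 kHz mod fs = 25.74 kHz.
25.74 kHz > fs/2 = 15.32 kHz, folds to fs − 25.74 kHz = 4.9 kHz.
40.62 kHz mod fs = 9.98 kHz.
9.98 kHz ≤ fs/2 = 15.32 kHz, appears at 9.98 kHz.
Distinct values: {4.9 kHz, 9.98 kHz, 11.34 kHz, 13.68 kHz}.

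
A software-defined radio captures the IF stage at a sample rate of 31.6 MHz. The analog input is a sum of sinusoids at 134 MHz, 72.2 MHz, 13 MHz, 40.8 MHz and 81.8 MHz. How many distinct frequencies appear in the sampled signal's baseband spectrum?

fs/2 = 15.8 MHz.
134 MHz mod fs = 7.6 MHz.
7.6 MHz ≤ fs/2 = 15.8 MHz, appears at 7.6 MHz.
72.2 MHz mod fs = 9 MHz.
9 MHz ≤ fs/2 = 15.8 MHz, appears at 9 MHz.
13 MHz ≤ fs/2 = 15.8 MHz, passes unchanged.
40.8 MHz mod fs = 9.2 MHz.
9.2 MHz ≤ fs/2 = 15.8 MHz, appears at 9.2 MHz.
81.8 MHz mod fs = 18.6 MHz.
18.6 MHz > fs/2 = 15.8 MHz, folds to fs − 18.6 MHz = 13 MHz.
Distinct values: {7.6 MHz, 9 MHz, 9.2 MHz, 13 MHz} → 4.

4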